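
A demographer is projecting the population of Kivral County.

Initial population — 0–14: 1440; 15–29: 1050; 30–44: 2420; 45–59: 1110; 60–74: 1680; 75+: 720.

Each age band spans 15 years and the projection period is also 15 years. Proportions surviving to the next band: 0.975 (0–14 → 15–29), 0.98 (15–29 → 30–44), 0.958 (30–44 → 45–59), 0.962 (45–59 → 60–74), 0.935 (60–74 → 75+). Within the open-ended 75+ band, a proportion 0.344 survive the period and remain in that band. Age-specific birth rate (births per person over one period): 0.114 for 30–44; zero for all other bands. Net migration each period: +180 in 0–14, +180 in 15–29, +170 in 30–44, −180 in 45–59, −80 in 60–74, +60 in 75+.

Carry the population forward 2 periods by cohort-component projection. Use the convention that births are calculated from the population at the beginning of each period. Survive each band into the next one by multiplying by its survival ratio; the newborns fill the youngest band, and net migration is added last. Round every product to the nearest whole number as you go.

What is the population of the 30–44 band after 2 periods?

1722

Numbering the bands 1..6 from youngest to oldest:
[period 1]
Births: 2420 × 0.114 = 276
Band 2: 1440 × 0.975 = 1404
Band 3: 1050 × 0.98 = 1029
Band 4: 2420 × 0.958 = 2318
Band 5: 1110 × 0.962 = 1068
Band 6: 1680 × 0.935 + 720 × 0.344 = 1571 + 248 = 1819
Net migration: Band 1 + 180 → 456; Band 2 + 180 → 1584; Band 3 + 170 → 1199; Band 4 − 180 → 2138; Band 5 − 80 → 988; Band 6 + 60 → 1879
→ [456, 1584, 1199, 2138, 988, 1879]
[period 2]
Births: 1199 × 0.114 = 137
Band 2: 456 × 0.975 = 445
Band 3: 1584 × 0.98 = 1552
Band 4: 1199 × 0.958 = 1149
Band 5: 2138 × 0.962 = 2057
Band 6: 988 × 0.935 + 1879 × 0.344 = 924 + 646 = 1570
Net migration: Band 1 + 180 → 317; Band 2 + 180 → 625; Band 3 + 170 → 1722; Band 4 − 180 → 969; Band 5 − 80 → 1977; Band 6 + 60 → 1630
→ [317, 625, 1722, 969, 1977, 1630]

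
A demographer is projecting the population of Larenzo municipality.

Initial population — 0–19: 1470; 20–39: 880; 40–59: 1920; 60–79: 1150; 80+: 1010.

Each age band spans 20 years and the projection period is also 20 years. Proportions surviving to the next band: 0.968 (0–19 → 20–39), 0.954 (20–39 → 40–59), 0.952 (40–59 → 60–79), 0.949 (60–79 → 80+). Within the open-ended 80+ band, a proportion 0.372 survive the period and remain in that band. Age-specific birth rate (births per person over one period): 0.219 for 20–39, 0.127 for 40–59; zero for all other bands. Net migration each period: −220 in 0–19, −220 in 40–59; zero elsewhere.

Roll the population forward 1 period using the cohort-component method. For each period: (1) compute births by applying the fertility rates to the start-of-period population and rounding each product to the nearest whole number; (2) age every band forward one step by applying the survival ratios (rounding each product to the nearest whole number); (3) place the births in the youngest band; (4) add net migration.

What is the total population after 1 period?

Period 1:
Births: 880 × 0.219 = 193, 1920 × 0.127 = 244 ⇒ total 437
20–39: 1470 × 0.968 = 1423
40–59: 880 × 0.954 = 840
60–79: 1920 × 0.952 = 1828
80+: 1150 × 0.949 + 1010 × 0.372 = 1091 + 376 = 1467
Net migration: 0–19 − 220 → 217; 40–59 − 220 → 620
Giving 217 / 1423 / 620 / 1828 / 1467.
Total after period 1: 217 + 1423 + 620 + 1828 + 1467 = 5555

5555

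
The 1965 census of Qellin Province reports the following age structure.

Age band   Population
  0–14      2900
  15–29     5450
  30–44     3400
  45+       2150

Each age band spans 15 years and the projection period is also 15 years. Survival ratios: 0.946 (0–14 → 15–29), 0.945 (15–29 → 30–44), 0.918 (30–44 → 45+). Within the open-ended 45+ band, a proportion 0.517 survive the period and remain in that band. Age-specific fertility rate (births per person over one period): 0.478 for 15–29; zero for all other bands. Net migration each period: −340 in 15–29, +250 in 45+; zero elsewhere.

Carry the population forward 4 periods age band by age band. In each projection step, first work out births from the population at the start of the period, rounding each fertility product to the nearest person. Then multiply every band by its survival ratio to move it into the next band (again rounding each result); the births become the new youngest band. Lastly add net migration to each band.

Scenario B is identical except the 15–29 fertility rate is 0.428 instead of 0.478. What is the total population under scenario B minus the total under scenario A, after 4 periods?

Period 1:
Births: 5450 × 0.478 = 2605
15–29: 2900 × 0.946 = 2743
30–44: 5450 × 0.945 = 5150
45+: 3400 × 0.918 + 2150 × 0.517 = 3121 + 1112 = 4233
Net migration: 15–29 − 340 → 2403; 45+ + 250 → 4483
Population now: 0–14=2605, 15–29=2403, 30–44=5150, 45+=4483
Period 2:
Births: 2403 × 0.478 = 1149
15–29: 2605 × 0.946 = 2464
30–44: 2403 × 0.945 = 2271
45+: 5150 × 0.918 + 4483 × 0.517 = 4728 + 2318 = 7046
Net migration: 15–29 − 340 → 2124; 45+ + 250 → 7296
Population now: 0–14=1149, 15–29=2124, 30–44=2271, 45+=7296
Period 3:
Births: 2124 × 0.478 = 1015
15–29: 1149 × 0.946 = 1087
30–44: 2124 × 0.945 = 2007
45+: 2271 × 0.918 + 7296 × 0.517 = 2085 + 3772 = 5857
Net migration: 15–29 − 340 → 747; 45+ + 250 → 6107
Population now: 0–14=1015, 15–29=747, 30–44=2007, 45+=6107
Period 4:
Births: 747 × 0.478 = 357
15–29: 1015 × 0.946 = 960
30–44: 747 × 0.945 = 706
45+: 2007 × 0.918 + 6107 × 0.517 = 1842 + 3157 = 4999
Net migration: 15–29 − 340 → 620; 45+ + 250 → 5249
Population now: 0–14=357, 15–29=620, 30–44=706, 45+=5249
Scenario A total after 4 periods: 6932
Scenario B projection —
Period 1:
Births: 5450 × 0.428 = 2333
15–29: 2900 × 0.946 = 2743
30–44: 5450 × 0.945 = 5150
45+: 3400 × 0.918 + 2150 × 0.517 = 3121 + 1112 = 4233
Net migration: 15–29 − 340 → 2403; 45+ + 250 → 4483
Population now: 0–14=2333, 15–29=2403, 30–44=5150, 45+=4483
Period 2:
Births: 2403 × 0.428 = 1028
15–29: 2333 × 0.946 = 2207
30–44: 2403 × 0.945 = 2271
45+: 5150 × 0.918 + 4483 × 0.517 = 4728 + 2318 = 7046
Net migration: 15–29 − 340 → 1867; 45+ + 250 → 7296
Population now: 0–14=1028, 15–29=1867, 30–44=2271, 45+=7296
Period 3:
Births: 1867 × 0.428 = 799
15–29: 1028 × 0.946 = 972
30–44: 1867 × 0.945 = 1764
45+: 2271 × 0.918 + 7296 × 0.517 = 2085 + 3772 = 5857
Net migration: 15–29 − 340 → 632; 45+ + 250 → 6107
Population now: 0–14=799, 15–29=632, 30–44=1764, 45+=6107
Period 4:
Births: 632 × 0.428 = 270
15–29: 799 × 0.946 = 756
30–44: 632 × 0.945 = 597
45+: 1764 × 0.918 + 6107 × 0.517 = 1619 + 3157 = 4776
Net migration: 15–29 − 340 → 416; 45+ + 250 → 5026
Population now: 0–14=270, 15–29=416, 30–44=597, 45+=5026
Scenario B total after 4 periods: 6309
Difference B − A = 6309 − 6932 = -623

-623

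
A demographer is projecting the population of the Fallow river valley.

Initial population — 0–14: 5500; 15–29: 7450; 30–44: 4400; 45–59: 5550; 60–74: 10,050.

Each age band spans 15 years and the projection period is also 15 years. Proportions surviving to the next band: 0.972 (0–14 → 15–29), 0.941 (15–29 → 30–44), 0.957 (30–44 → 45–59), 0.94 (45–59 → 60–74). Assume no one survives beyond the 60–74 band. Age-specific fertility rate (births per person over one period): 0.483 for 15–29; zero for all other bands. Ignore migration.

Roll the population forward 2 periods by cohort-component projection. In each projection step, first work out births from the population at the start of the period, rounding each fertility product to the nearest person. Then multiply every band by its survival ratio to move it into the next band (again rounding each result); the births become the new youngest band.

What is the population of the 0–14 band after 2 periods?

2582

Period 1.
Births: 7450 * 0.483 = 3598
15–29: 5500 * 0.972 = 5346
30–44: 7450 * 0.941 = 7010
45–59: 4400 * 0.957 = 4211
60–74: 5550 * 0.94 = 5217
Population now: 0–14=3598, 15–29=5346, 30–44=7010, 45–59=4211, 60–74=5217
Period 2.
Births: 5346 * 0.483 = 2582
15–29: 3598 * 0.972 = 3497
30–44: 5346 * 0.941 = 5031
45–59: 7010 * 0.957 = 6709
60–74: 4211 * 0.94 = 3958
Population now: 0–14=2582, 15–29=3497, 30–44=5031, 45–59=6709, 60–74=3958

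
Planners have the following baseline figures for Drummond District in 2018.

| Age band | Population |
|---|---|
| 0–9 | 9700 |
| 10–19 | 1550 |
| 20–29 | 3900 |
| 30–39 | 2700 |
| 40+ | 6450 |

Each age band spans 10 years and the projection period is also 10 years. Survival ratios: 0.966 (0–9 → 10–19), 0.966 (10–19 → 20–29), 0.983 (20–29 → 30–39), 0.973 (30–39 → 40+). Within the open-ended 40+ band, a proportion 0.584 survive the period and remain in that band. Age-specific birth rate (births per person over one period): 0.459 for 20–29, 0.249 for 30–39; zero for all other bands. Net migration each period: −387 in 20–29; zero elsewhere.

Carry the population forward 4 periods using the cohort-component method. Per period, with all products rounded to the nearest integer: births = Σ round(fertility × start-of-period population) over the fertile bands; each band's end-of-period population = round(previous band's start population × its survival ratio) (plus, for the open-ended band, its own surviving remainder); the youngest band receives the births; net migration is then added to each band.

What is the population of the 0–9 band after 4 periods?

Call the bands 1 to 5, youngest first.
Period 1.
Births: 3900 * 0.459 = 1790  |  2700 * 0.249 = 672 → 2462
Band 2: 9700 * 0.966 = 9370
Band 3: 1550 * 0.966 = 1497
Band 4: 3900 * 0.983 = 3834
Band 5: 2700 * 0.973 + 6450 * 0.584 = 2627 + 3767 = 6394
Net migration: Band 3 − 387 → 1110
End of period: [2462, 9370, 1110, 3834, 6394]
Period 2.
Births: 1110 * 0.459 = 509  |  3834 * 0.249 = 955 → 1464
Band 2: 2462 * 0.966 = 2378
Band 3: 9370 * 0.966 = 9051
Band 4: 1110 * 0.983 = 1091
Band 5: 3834 * 0.973 + 6394 * 0.584 = 3730 + 3734 = 7464
Net migration: Band 3 − 387 → 8664
End of period: [1464, 2378, 8664, 1091, 7464]
Period 3.
Births: 8664 * 0.459 = 3977  |  1091 * 0.249 = 272 → 4249
Band 2: 1464 * 0.966 = 1414
Band 3: 2378 * 0.966 = 2297
Band 4: 8664 * 0.983 = 8517
Band 5: 1091 * 0.973 + 7464 * 0.584 = 1062 + 4359 = 5421
Net migration: Band 3 − 387 → 1910
End of period: [4249, 1414, 1910, 8517, 5421]
Period 4.
Births: 1910 * 0.459 = 877  |  8517 * 0.249 = 2121 → 2998
Band 2: 4249 * 0.966 = 4105
Band 3: 1414 * 0.966 = 1366
Band 4: 1910 * 0.983 = 1878
Band 5: 8517 * 0.973 + 5421 * 0.584 = 8287 + 3166 = 11453
Net migration: Band 3 − 387 → 979
End of period: [2998, 4105, 979, 1878, 11453]

2998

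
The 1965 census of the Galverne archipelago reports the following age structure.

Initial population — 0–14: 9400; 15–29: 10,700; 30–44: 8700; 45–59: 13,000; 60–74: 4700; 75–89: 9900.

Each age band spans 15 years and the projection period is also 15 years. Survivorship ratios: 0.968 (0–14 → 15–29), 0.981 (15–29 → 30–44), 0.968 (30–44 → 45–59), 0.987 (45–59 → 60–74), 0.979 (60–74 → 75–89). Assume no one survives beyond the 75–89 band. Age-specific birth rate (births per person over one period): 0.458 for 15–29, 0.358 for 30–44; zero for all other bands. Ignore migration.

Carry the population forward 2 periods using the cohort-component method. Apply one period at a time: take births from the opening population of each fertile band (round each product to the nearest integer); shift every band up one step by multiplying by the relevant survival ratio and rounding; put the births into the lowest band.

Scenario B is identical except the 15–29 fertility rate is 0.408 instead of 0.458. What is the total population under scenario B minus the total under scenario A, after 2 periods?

Call the groups 1 to 6, youngest first.
Period 1.
Births: 10700 × 0.458 = 4901, 8700 × 0.358 = 3115 — total 8016
Group 2: 9400 × 0.968 = 9099
Group 3: 10700 × 0.981 = 10497
Group 4: 8700 × 0.968 = 8422
Group 5: 13000 × 0.987 = 12831
Group 6: 4700 × 0.979 = 4601
Population now: 0–14=8016, 15–29=9099, 30–44=10497, 45–59=8422, 60–74=12831, 75–89=4601
Period 2.
Births: 9099 × 0.458 = 4167, 10497 × 0.358 = 3758 — total 7925
Group 2: 8016 × 0.968 = 7759
Group 3: 9099 × 0.981 = 8926
Group 4: 10497 × 0.968 = 10161
Group 5: 8422 × 0.987 = 8313
Group 6: 12831 × 0.979 = 12562
Population now: 0–14=7925, 15–29=7759, 30–44=8926, 45–59=10161, 60–74=8313, 75–89=12562
Scenario A total after 2 periods: 55646
Scenario B projection —
Period 1.
Births: 10700 × 0.408 = 4366, 8700 × 0.358 = 3115 — total 7481
Group 2: 9400 × 0.968 = 9099
Group 3: 10700 × 0.981 = 10497
Group 4: 8700 × 0.968 = 8422
Group 5: 13000 × 0.987 = 12831
Group 6: 4700 × 0.979 = 4601
Population now: 0–14=7481, 15–29=9099, 30–44=10497, 45–59=8422, 60–74=12831, 75–89=4601
Period 2.
Births: 9099 × 0.408 = 3712, 10497 × 0.358 = 3758 — total 7470
Group 2: 7481 × 0.968 = 7242
Group 3: 9099 × 0.981 = 8926
Group 4: 10497 × 0.968 = 10161
Group 5: 8422 × 0.987 = 8313
Group 6: 12831 × 0.979 = 12562
Population now: 0–14=7470, 15–29=7242, 30–44=8926, 45–59=10161, 60–74=8313, 75–89=12562
Scenario B total after 2 periods: 54674
Difference B − A = 54674 − 55646 = -972

-972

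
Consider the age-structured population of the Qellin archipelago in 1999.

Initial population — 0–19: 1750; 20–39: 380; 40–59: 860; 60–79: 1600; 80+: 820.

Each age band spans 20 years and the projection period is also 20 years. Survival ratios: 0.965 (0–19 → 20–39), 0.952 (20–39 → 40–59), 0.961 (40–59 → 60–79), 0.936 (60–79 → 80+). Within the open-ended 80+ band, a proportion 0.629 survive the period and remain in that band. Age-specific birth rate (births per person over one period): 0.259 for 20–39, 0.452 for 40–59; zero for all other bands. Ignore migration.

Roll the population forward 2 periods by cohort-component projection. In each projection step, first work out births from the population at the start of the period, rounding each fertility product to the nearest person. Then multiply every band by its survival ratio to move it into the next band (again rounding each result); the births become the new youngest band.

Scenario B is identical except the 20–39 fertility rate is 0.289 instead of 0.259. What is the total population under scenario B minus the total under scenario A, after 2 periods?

After projecting period 1:
Births: 380 × 0.259 = 98, 860 × 0.452 = 389 → 487
20–39: 1750 × 0.965 = 1689
40–59: 380 × 0.952 = 362
60–79: 860 × 0.961 = 826
80+: 1600 × 0.936 + 820 × 0.629 = 1498 + 516 = 2014
Population now: 0–19=487, 20–39=1689, 40–59=362, 60–79=826, 80+=2014
After projecting period 2:
Births: 1689 × 0.259 = 437, 362 × 0.452 = 164 → 601
20–39: 487 × 0.965 = 470
40–59: 1689 × 0.952 = 1608
60–79: 362 × 0.961 = 348
80+: 826 × 0.936 + 2014 × 0.629 = 773 + 1267 = 2040
Population now: 0–19=601, 20–39=470, 40–59=1608, 60–79=348, 80+=2040
Scenario A total after 2 periods: 5067
Scenario B projection —
After projecting period 1:
Births: 380 × 0.289 = 110, 860 × 0.452 = 389 → 499
20–39: 1750 × 0.965 = 1689
40–59: 380 × 0.952 = 362
60–79: 860 × 0.961 = 826
80+: 1600 × 0.936 + 820 × 0.629 = 1498 + 516 = 2014
Population now: 0–19=499, 20–39=1689, 40–59=362, 60–79=826, 80+=2014
After projecting period 2:
Births: 1689 × 0.289 = 488, 362 × 0.452 = 164 → 652
20–39: 499 × 0.965 = 482
40–59: 1689 × 0.952 = 1608
60–79: 362 × 0.961 = 348
80+: 826 × 0.936 + 2014 × 0.629 = 773 + 1267 = 2040
Population now: 0–19=652, 20–39=482, 40–59=1608, 60–79=348, 80+=2040
Scenario B total after 2 periods: 5130
Difference B − A = 5130 − 5067 = 63

63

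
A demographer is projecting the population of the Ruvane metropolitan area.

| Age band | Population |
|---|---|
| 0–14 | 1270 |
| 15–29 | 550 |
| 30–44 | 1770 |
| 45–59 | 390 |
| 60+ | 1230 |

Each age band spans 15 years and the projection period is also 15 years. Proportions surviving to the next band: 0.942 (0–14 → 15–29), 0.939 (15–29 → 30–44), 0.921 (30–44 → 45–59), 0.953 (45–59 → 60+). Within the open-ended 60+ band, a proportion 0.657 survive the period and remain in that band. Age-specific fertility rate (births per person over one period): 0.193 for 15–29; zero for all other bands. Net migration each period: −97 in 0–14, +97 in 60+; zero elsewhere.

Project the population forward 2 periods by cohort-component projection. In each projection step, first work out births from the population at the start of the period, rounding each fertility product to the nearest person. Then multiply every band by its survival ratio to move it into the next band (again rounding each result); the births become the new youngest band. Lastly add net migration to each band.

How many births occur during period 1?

Call the bands 1 to 5, youngest first.
Period 1.
Births: 550 × 0.193 = 106
Band 2: 1270 × 0.942 = 1196
Band 3: 550 × 0.939 = 516
Band 4: 1770 × 0.921 = 1630
Band 5: 390 × 0.953 + 1230 × 0.657 = 372 + 808 = 1180
Net migration: Band 1 − 97 → 9; Band 5 + 97 → 1277
End of period: [9, 1196, 516, 1630, 1277]

106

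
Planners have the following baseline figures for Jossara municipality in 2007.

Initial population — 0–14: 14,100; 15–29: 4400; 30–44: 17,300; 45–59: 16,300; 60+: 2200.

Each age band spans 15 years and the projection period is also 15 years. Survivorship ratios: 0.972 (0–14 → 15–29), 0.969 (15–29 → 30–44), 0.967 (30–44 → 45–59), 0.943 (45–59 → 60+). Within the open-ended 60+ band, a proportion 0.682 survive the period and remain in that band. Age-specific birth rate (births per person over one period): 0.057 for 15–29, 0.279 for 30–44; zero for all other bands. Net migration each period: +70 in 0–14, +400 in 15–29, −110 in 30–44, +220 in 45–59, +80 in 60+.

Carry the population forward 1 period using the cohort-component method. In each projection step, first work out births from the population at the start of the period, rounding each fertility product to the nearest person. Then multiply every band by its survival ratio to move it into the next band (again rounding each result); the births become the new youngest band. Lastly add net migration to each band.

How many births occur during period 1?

5078

Numbering the groups 1..5 from youngest to oldest:
Period 1.
Births: 4400 × 0.057 = 251  |  17300 × 0.279 = 4827 ⇒ total 5078
Group 2: 14100 × 0.972 = 13705
Group 3: 4400 × 0.969 = 4264
Group 4: 17300 × 0.967 = 16729
Group 5: 16300 × 0.943 + 2200 × 0.682 = 15371 + 1500 = 16871
Net migration: Group 1 + 70 → 5148; Group 2 + 400 → 14105; Group 3 − 110 → 4154; Group 4 + 220 → 16949; Group 5 + 80 → 16951
End of period: [5148, 14105, 4154, 16949, 16951]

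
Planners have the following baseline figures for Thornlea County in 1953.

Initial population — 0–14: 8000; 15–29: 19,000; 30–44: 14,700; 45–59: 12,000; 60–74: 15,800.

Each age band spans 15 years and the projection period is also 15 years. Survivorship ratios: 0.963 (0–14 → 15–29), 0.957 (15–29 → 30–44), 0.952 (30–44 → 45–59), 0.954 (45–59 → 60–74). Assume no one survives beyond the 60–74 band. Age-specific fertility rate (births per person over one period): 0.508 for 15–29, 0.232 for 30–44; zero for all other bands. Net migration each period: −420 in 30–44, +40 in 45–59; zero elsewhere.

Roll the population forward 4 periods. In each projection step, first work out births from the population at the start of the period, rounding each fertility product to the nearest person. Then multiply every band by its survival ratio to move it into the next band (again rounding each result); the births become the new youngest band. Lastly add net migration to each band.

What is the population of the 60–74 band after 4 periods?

6353

Numbering the bands 1..5 from youngest to oldest:
Period 1.
Births: 19000 * 0.508 = 9652, 14700 * 0.232 = 3410 — total 13062
Band 2: 8000 * 0.963 = 7704
Band 3: 19000 * 0.957 = 18183
Band 4: 14700 * 0.952 = 13994
Band 5: 12000 * 0.954 = 11448
Net migration: Band 3 − 420 → 17763; Band 4 + 40 → 14034
→ [13062, 7704, 17763, 14034, 11448]
Period 2.
Births: 7704 * 0.508 = 3914, 17763 * 0.232 = 4121 — total 8035
Band 2: 13062 * 0.963 = 12579
Band 3: 7704 * 0.957 = 7373
Band 4: 17763 * 0.952 = 16910
Band 5: 14034 * 0.954 = 13388
Net migration: Band 3 − 420 → 6953; Band 4 + 40 → 16950
→ [8035, 12579, 6953, 16950, 13388]
Period 3.
Births: 12579 * 0.508 = 6390, 6953 * 0.232 = 1613 — total 8003
Band 2: 8035 * 0.963 = 7738
Band 3: 12579 * 0.957 = 12038
Band 4: 6953 * 0.952 = 6619
Band 5: 16950 * 0.954 = 16170
Net migration: Band 3 − 420 → 11618; Band 4 + 40 → 6659
→ [8003, 7738, 11618, 6659, 16170]
Period 4.
Births: 7738 * 0.508 = 3931, 11618 * 0.232 = 2695 — total 6626
Band 2: 8003 * 0.963 = 7707
Band 3: 7738 * 0.957 = 7405
Band 4: 11618 * 0.952 = 11060
Band 5: 6659 * 0.954 = 6353
Net migration: Band 3 − 420 → 6985; Band 4 + 40 → 11100
→ [6626, 7707, 6985, 11100, 6353]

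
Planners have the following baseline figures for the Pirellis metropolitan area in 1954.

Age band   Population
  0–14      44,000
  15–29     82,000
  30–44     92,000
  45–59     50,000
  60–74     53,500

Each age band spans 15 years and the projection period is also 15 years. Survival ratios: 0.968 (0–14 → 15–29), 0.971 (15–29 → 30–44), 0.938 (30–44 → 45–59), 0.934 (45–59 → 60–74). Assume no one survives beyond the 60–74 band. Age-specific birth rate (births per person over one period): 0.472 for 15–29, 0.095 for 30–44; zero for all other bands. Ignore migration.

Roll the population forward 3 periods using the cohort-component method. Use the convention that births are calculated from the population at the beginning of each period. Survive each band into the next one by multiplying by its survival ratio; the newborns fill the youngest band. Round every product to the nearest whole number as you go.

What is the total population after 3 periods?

(Groups numbered youngest = 1 to oldest = 5.)
Period 1.
Births: 82000 * 0.472 = 38704  |  92000 * 0.095 = 8740 → 47444
Group 2: 44000 * 0.968 = 42592
Group 3: 82000 * 0.971 = 79622
Group 4: 92000 * 0.938 = 86296
Group 5: 50000 * 0.934 = 46700
Giving 47444 / 42592 / 79622 / 86296 / 46700.
Period 2.
Births: 42592 * 0.472 = 20103  |  79622 * 0.095 = 7564 → 27667
Group 2: 47444 * 0.968 = 45926
Group 3: 42592 * 0.971 = 41357
Group 4: 79622 * 0.938 = 74685
Group 5: 86296 * 0.934 = 80600
Giving 27667 / 45926 / 41357 / 74685 / 80600.
Period 3.
Births: 45926 * 0.472 = 21677  |  41357 * 0.095 = 3929 → 25606
Group 2: 27667 * 0.968 = 26782
Group 3: 45926 * 0.971 = 44594
Group 4: 41357 * 0.938 = 38793
Group 5: 74685 * 0.934 = 69756
Giving 25606 / 26782 / 44594 / 38793 / 69756.
Total after period 3: 25606 + 26782 + 44594 + 38793 + 69756 = 205531

205531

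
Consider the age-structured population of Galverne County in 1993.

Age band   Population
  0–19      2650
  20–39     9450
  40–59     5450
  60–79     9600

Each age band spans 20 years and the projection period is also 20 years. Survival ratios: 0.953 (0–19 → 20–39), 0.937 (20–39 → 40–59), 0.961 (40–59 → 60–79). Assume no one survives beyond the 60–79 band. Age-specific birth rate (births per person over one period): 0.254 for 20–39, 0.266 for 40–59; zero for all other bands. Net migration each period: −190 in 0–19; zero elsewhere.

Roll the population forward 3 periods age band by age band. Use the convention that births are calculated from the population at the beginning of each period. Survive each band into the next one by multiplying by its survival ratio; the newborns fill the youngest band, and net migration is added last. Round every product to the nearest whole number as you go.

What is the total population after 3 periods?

After projecting period 1:
Births: 9450 × 0.254 = 2400, 5450 × 0.266 = 1450 → total 3850
20–39: 2650 × 0.953 = 2525
40–59: 9450 × 0.937 = 8855
60–79: 5450 × 0.961 = 5237
Net migration: 0–19 − 190 → 3660
Population now: 0–19=3660, 20–39=2525, 40–59=8855, 60–79=5237
After projecting period 2:
Births: 2525 × 0.254 = 641, 8855 × 0.266 = 2355 → total 2996
20–39: 3660 × 0.953 = 3488
40–59: 2525 × 0.937 = 2366
60–79: 8855 × 0.961 = 8510
Net migration: 0–19 − 190 → 2806
Population now: 0–19=2806, 20–39=3488, 40–59=2366, 60–79=8510
After projecting period 3:
Births: 3488 × 0.254 = 886, 2366 × 0.266 = 629 → total 1515
20–39: 2806 × 0.953 = 2674
40–59: 3488 × 0.937 = 3268
60–79: 2366 × 0.961 = 2274
Net migration: 0–19 − 190 → 1325
Population now: 0–19=1325, 20–39=2674, 40–59=3268, 60–79=2274
Total after period 3: 1325 + 2674 + 3268 + 2274 = 9541

9541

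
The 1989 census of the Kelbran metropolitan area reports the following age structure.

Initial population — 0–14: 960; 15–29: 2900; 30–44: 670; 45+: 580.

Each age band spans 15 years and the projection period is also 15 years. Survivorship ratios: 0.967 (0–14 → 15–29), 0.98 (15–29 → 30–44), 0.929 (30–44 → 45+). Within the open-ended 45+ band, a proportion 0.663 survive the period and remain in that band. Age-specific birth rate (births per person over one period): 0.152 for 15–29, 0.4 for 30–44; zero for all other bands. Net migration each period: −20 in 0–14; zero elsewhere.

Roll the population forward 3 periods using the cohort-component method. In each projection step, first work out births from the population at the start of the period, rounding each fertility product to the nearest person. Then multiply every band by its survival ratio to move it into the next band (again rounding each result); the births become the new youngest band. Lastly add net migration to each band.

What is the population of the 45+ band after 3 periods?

3037

Let group 1 be 0–14 through group 4 = 45+.
— Period 1 —
Births: 2900 × 0.152 = 441 ; 670 × 0.4 = 268 → total 709
Group 2: 960 × 0.967 = 928
Group 3: 2900 × 0.98 = 2842
Group 4: 670 × 0.929 + 580 × 0.663 = 622 + 385 = 1007
Net migration: Group 1 − 20 → 689
End of period: [689, 928, 2842, 1007]
— Period 2 —
Births: 928 × 0.152 = 141 ; 2842 × 0.4 = 1137 → total 1278
Group 2: 689 × 0.967 = 666
Group 3: 928 × 0.98 = 909
Group 4: 2842 × 0.929 + 1007 × 0.663 = 2640 + 668 = 3308
Net migration: Group 1 − 20 → 1258
End of period: [1258, 666, 909, 3308]
— Period 3 —
Births: 666 × 0.152 = 101 ; 909 × 0.4 = 364 → total 465
Group 2: 1258 × 0.967 = 1216
Group 3: 666 × 0.98 = 653
Group 4: 909 × 0.929 + 3308 × 0.663 = 844 + 2193 = 3037
Net migration: Group 1 − 20 → 445
End of period: [445, 1216, 653, 3037]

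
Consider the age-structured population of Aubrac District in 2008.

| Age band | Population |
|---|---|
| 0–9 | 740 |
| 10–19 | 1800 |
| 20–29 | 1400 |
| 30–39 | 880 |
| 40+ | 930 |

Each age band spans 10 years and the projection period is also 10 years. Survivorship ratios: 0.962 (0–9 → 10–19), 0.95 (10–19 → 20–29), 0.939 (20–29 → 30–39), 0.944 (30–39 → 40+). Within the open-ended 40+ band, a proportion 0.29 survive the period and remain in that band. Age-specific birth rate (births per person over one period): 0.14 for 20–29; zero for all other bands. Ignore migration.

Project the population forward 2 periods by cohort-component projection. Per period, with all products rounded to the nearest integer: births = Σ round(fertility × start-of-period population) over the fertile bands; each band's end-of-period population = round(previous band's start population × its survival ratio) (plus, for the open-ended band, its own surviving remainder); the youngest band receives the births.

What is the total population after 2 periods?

4270

Period 1.
Births: 1400 × 0.14 = 196
10–19: 740 × 0.962 = 712
20–29: 1800 × 0.95 = 1710
30–39: 1400 × 0.939 = 1315
40+: 880 × 0.944 + 930 × 0.29 = 831 + 270 = 1101
Giving 196 / 712 / 1710 / 1315 / 1101.
Period 2.
Births: 1710 × 0.14 = 239
10–19: 196 × 0.962 = 189
20–29: 712 × 0.95 = 676
30–39: 1710 × 0.939 = 1606
40+: 1315 × 0.944 + 1101 × 0.29 = 1241 + 319 = 1560
Giving 239 / 189 / 676 / 1606 / 1560.
Total after period 2: 239 + 189 + 676 + 1606 + 1560 = 4270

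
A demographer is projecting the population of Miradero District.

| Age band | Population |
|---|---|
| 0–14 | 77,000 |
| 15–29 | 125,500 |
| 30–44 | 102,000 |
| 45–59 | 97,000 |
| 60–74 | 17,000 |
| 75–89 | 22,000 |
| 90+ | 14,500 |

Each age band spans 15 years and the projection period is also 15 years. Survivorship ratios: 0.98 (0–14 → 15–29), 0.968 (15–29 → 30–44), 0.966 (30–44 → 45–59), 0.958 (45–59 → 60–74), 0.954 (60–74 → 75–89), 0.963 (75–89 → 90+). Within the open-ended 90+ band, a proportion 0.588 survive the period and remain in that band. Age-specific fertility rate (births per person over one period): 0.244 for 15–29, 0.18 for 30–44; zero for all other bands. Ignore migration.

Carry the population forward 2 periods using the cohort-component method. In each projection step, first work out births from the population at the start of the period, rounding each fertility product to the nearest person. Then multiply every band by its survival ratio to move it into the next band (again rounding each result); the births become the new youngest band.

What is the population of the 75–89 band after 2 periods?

88651

— Period 1 —
Births: 125500 * 0.244 = 30622 ; 102000 * 0.18 = 18360 — total 48982
15–29: 77000 * 0.98 = 75460
30–44: 125500 * 0.968 = 121484
45–59: 102000 * 0.966 = 98532
60–74: 97000 * 0.958 = 92926
75–89: 17000 * 0.954 = 16218
90+: 22000 * 0.963 + 14500 * 0.588 = 21186 + 8526 = 29712
→ [48982, 75460, 121484, 98532, 92926, 16218, 29712]
— Period 2 —
Births: 75460 * 0.244 = 18412 ; 121484 * 0.18 = 21867 — total 40279
15–29: 48982 * 0.98 = 48002
30–44: 75460 * 0.968 = 73045
45–59: 121484 * 0.966 = 117354
60–74: 98532 * 0.958 = 94394
75–89: 92926 * 0.954 = 88651
90+: 16218 * 0.963 + 29712 * 0.588 = 15618 + 17471 = 33089
→ [40279, 48002, 73045, 117354, 94394, 88651, 33089]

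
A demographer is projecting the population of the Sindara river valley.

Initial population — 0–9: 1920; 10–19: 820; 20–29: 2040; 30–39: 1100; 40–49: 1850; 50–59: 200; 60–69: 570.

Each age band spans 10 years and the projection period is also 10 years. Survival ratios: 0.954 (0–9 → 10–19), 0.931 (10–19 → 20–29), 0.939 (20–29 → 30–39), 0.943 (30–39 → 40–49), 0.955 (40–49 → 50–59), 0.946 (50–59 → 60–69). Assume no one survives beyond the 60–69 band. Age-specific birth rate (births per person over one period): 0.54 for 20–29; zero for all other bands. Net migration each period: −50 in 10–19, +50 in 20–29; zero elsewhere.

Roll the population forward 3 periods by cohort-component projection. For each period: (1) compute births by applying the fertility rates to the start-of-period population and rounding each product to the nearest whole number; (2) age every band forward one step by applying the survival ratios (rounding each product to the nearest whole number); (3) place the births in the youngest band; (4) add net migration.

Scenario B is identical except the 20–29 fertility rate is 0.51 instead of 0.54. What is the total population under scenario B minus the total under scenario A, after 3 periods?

Period 1.
Births: 2040 * 0.54 = 1102
10–19: 1920 * 0.954 = 1832
20–29: 820 * 0.931 = 763
30–39: 2040 * 0.939 = 1916
40–49: 1100 * 0.943 = 1037
50–59: 1850 * 0.955 = 1767
60–69: 200 * 0.946 = 189
Net migration: 10–19 − 50 → 1782; 20–29 + 50 → 813
End of period: [1102, 1782, 813, 1916, 1037, 1767, 189]
Period 2.
Births: 813 * 0.54 = 439
10–19: 1102 * 0.954 = 1051
20–29: 1782 * 0.931 = 1659
30–39: 813 * 0.939 = 763
40–49: 1916 * 0.943 = 1807
50–59: 1037 * 0.955 = 990
60–69: 1767 * 0.946 = 1672
Net migration: 10–19 − 50 → 1001; 20–29 + 50 → 1709
End of period: [439, 1001, 1709, 763, 1807, 990, 1672]
Period 3.
Births: 1709 * 0.54 = 923
10–19: 439 * 0.954 = 419
20–29: 1001 * 0.931 = 932
30–39: 1709 * 0.939 = 1605
40–49: 763 * 0.943 = 720
50–59: 1807 * 0.955 = 1726
60–69: 990 * 0.946 = 937
Net migration: 10–19 − 50 → 369; 20–29 + 50 → 982
End of period: [923, 369, 982, 1605, 720, 1726, 937]
Scenario A total after 3 periods: 7262
Scenario B projection —
Period 1.
Births: 2040 * 0.51 = 1040
10–19: 1920 * 0.954 = 1832
20–29: 820 * 0.931 = 763
30–39: 2040 * 0.939 = 1916
40–49: 1100 * 0.943 = 1037
50–59: 1850 * 0.955 = 1767
60–69: 200 * 0.946 = 189
Net migration: 10–19 − 50 → 1782; 20–29 + 50 → 813
End of period: [1040, 1782, 813, 1916, 1037, 1767, 189]
Period 2.
Births: 813 * 0.51 = 415
10–19: 1040 * 0.954 = 992
20–29: 1782 * 0.931 = 1659
30–39: 813 * 0.939 = 763
40–49: 1916 * 0.943 = 1807
50–59: 1037 * 0.955 = 990
60–69: 1767 * 0.946 = 1672
Net migration: 10–19 − 50 → 942; 20–29 + 50 → 1709
End of period: [415, 942, 1709, 763, 1807, 990, 1672]
Period 3.
Births: 1709 * 0.51 = 872
10–19: 415 * 0.954 = 396
20–29: 942 * 0.931 = 877
30–39: 1709 * 0.939 = 1605
40–49: 763 * 0.943 = 720
50–59: 1807 * 0.955 = 1726
60–69: 990 * 0.946 = 937
Net migration: 10–19 − 50 → 346; 20–29 + 50 → 927
End of period: [872, 346, 927, 1605, 720, 1726, 937]
Scenario B total after 3 periods: 7133
Difference B − A = 7133 − 7262 = -129

-129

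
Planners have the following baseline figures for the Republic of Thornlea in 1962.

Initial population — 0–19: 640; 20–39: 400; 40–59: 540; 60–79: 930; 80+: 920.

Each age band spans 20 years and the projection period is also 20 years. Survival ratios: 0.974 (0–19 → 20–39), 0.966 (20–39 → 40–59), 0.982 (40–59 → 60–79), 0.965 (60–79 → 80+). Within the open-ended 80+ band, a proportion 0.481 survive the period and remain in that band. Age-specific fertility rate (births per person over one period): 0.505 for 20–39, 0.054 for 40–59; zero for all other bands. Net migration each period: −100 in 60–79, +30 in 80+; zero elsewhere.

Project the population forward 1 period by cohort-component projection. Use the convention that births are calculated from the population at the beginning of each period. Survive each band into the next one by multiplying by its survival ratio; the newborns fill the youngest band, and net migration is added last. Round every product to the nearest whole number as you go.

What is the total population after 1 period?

Let band 1 be 0–19 through band 5 = 80+.
After projecting period 1:
Births: 400 * 0.505 = 202  |  540 * 0.054 = 29 → total 231
Band 2: 640 * 0.974 = 623
Band 3: 400 * 0.966 = 386
Band 4: 540 * 0.982 = 530
Band 5: 930 * 0.965 + 920 * 0.481 = 897 + 443 = 1340
Net migration: Band 4 − 100 → 430; Band 5 + 30 → 1370
Population now: 0–19=231, 20–39=623, 40–59=386, 60–79=430, 80+=1370
Total after period 1: 231 + 623 + 386 + 430 + 1370 = 3040

3040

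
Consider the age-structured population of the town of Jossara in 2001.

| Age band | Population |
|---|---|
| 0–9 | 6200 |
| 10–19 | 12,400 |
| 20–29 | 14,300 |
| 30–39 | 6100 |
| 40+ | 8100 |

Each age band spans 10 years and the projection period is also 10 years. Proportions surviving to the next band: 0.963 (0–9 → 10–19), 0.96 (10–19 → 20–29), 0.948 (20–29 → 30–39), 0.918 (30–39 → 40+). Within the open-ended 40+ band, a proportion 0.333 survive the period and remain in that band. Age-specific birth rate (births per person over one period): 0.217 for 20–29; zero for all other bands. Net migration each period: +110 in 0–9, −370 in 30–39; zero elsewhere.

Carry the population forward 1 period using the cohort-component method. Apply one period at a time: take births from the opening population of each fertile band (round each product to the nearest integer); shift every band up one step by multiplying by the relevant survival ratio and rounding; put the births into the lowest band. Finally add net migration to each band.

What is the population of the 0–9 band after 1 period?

[period 1]
Births: 14300 × 0.217 = 3103
10–19: 6200 × 0.963 = 5971
20–29: 12400 × 0.96 = 11904
30–39: 14300 × 0.948 = 13556
40+: 6100 × 0.918 + 8100 × 0.333 = 5600 + 2697 = 8297
Net migration: 0–9 + 110 → 3213; 30–39 − 370 → 13186
Population now: 0–9=3213, 10–19=5971, 20–29=11904, 30–39=13186, 40+=8297

3213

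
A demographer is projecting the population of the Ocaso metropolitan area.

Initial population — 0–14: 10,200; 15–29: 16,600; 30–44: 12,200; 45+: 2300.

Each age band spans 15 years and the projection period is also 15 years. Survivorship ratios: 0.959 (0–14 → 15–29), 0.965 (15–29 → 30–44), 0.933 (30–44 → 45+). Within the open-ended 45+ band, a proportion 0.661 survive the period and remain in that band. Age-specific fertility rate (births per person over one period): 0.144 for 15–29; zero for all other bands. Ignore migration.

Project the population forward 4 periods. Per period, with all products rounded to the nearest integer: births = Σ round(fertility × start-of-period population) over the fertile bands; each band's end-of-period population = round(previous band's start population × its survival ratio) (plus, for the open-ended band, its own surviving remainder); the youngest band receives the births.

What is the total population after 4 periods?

Numbering the groups 1..4 from youngest to oldest:
Period 1:
Births: 16600 × 0.144 = 2390
Group 2: 10200 × 0.959 = 9782
Group 3: 16600 × 0.965 = 16019
Group 4: 12200 × 0.933 + 2300 × 0.661 = 11383 + 1520 = 12903
End of period: [2390, 9782, 16019, 12903]
Period 2:
Births: 9782 × 0.144 = 1409
Group 2: 2390 × 0.959 = 2292
Group 3: 9782 × 0.965 = 9440
Group 4: 16019 × 0.933 + 12903 × 0.661 = 14946 + 8529 = 23475
End of period: [1409, 2292, 9440, 23475]
Period 3:
Births: 2292 × 0.144 = 330
Group 2: 1409 × 0.959 = 1351
Group 3: 2292 × 0.965 = 2212
Group 4: 9440 × 0.933 + 23475 × 0.661 = 8808 + 15517 = 24325
End of period: [330, 1351, 2212, 24325]
Period 4:
Births: 1351 × 0.144 = 195
Group 2: 330 × 0.959 = 316
Group 3: 1351 × 0.965 = 1304
Group 4: 2212 × 0.933 + 24325 × 0.661 = 2064 + 16079 = 18143
End of period: [195, 316, 1304, 18143]
Total after period 4: 195 + 316 + 1304 + 18143 = 19958

19958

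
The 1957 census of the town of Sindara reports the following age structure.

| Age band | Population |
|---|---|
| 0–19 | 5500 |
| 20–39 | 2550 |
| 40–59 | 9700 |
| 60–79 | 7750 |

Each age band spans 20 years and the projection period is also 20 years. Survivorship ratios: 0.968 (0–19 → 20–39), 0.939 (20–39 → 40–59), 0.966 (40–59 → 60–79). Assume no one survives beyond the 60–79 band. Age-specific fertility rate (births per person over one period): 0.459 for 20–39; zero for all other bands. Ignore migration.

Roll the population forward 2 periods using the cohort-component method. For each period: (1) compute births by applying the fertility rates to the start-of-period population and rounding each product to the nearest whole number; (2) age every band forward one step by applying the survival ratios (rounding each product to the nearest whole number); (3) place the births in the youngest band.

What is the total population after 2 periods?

10889

Call the bands 1 to 4, youngest first.
After projecting period 1:
Births: 2550 × 0.459 = 1170
Band 2: 5500 × 0.968 = 5324
Band 3: 2550 × 0.939 = 2394
Band 4: 9700 × 0.966 = 9370
Population now: 0–19=1170, 20–39=5324, 40–59=2394, 60–79=9370
After projecting period 2:
Births: 5324 × 0.459 = 2444
Band 2: 1170 × 0.968 = 1133
Band 3: 5324 × 0.939 = 4999
Band 4: 2394 × 0.966 = 2313
Population now: 0–19=2444, 20–39=1133, 40–59=4999, 60–79=2313
Total after period 2: 2444 + 1133 + 4999 + 2313 = 10889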